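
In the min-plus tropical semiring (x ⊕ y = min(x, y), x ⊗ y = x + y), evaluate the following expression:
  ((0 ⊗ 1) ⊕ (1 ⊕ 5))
((0 ⊗ 1) ⊕ (1 ⊕ 5)) = 1

Expand innermost to outermost. Recall ⊕ takes the minimum of its arguments and ⊗ takes their sum. Working out the expression ((0 ⊗ 1) ⊕ (1 ⊕ 5)) gives 1.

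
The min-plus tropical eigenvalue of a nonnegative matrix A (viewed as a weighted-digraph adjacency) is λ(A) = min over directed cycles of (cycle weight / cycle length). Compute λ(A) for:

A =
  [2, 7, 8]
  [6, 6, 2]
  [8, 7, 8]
λ(A) = 2

Enumerate directed cycles and compute their means (weight / length). Sample:
  cycle 0 → 0: weight = 2, length = 1, mean = 2/1 ≈ 2.000
  cycle 1 → 1: weight = 6, length = 1, mean = 6/1 ≈ 6.000
  cycle 2 → 2: weight = 8, length = 1, mean = 8/1 ≈ 8.000
  cycle 0 → 1 → 0: weight = 13, length = 2, mean = 13/2 ≈ 6.500
  cycle 0 → 2 → 0: weight = 16, length = 2, mean = 16/2 ≈ 8.000
  cycle 1 → 0 → 1: weight = 13, length = 2, mean = 13/2 ≈ 6.500
Minimum mean = 2.000, attained e.g. along the cycle 0 → 0 with weight 2 and length 1. So λ(A) = 2/1 = 2.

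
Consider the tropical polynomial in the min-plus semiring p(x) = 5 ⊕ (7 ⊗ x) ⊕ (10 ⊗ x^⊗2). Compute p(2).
p(2) = 5

A tropical monomial a ⊗ x^⊗i evaluates to a + i · x. Evaluating each term at x = 2:
  Term 0 contributes 5 + 0 · 2 = 5
  Term 1 contributes 7 + 1 · 2 = 9
  Term 2 contributes 10 + 2 · 2 = 14
p(2) = ⊕ of these = min[5, 9, 14] = 5.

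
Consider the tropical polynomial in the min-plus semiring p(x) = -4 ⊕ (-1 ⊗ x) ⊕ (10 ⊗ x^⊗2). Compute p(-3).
p(-3) = -4

A tropical monomial a ⊗ x^⊗i evaluates to a + i · x. Evaluating each term at x = -3:
  Term 0 contributes -4 + 0 · -3 = -4
  Term 1 contributes -1 + 1 · -3 = -4
  Term 2 contributes 10 + 2 · -3 = 4
p(-3) = ⊕ of these = min[-4, -4, 4] = -4.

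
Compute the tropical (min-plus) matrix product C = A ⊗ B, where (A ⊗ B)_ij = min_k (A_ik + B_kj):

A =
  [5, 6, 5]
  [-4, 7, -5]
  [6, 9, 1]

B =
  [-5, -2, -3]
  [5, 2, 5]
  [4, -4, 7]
A ⊗ B =
  [0, 1, 2]
  [-9, -9, -7]
  [1, -3, 3]

Apply the min-plus product entry-by-entry:
  C[0][0] = min over k of (A[0][0] + B[0][0] = 5 + -5 = 0, A[0][1] + B[1][0] = 6 + 5 = 11, A[0][2] + B[2][0] = 5 + 4 = 9) = 0 (attained at k = 0)
  C[0][1] = min over k of (A[0][0] + B[0][1] = 5 + -2 = 3, A[0][1] + B[1][1] = 6 + 2 = 8, A[0][2] + B[2][1] = 5 + -4 = 1) = 1 (attained at k = 2)
  C[0][2] = min over k of (A[0][0] + B[0][2] = 5 + -3 = 2, A[0][1] + B[1][2] = 6 + 5 = 11, A[0][2] + B[2][2] = 5 + 7 = 12) = 2 (attained at k = 0)
  C[1][0] = min over k of (A[1][0] + B[0][0] = -4 + -5 = -9, A[1][1] + B[1][0] = 7 + 5 = 12, A[1][2] + B[2][0] = -5 + 4 = -1) = -9 (attained at k = 0)
  C[1][1] = min over k of (A[1][0] + B[0][1] = -4 + -2 = -6, A[1][1] + B[1][1] = 7 + 2 = 9, A[1][2] + B[2][1] = -5 + -4 = -9) = -9 (attained at k = 2)
  C[1][2] = min over k of (A[1][0] + B[0][2] = -4 + -3 = -7, A[1][1] + B[1][2] = 7 + 5 = 12, A[1][2] + B[2][2] = -5 + 7 = 2) = -7 (attained at k = 0)
  C[2][0] = min over k of (A[2][0] + B[0][0] = 6 + -5 = 1, A[2][1] + B[1][0] = 9 + 5 = 14, A[2][2] + B[2][0] = 1 + 4 = 5) = 1 (attained at k = 0)
  C[2][1] = min over k of (A[2][0] + B[0][1] = 6 + -2 = 4, A[2][1] + B[1][1] = 9 + 2 = 11, A[2][2] + B[2][1] = 1 + -4 = -3) = -3 (attained at k = 2)
  C[2][2] = min over k of (A[2][0] + B[0][2] = 6 + -3 = 3, A[2][1] + B[1][2] = 9 + 5 = 14, A[2][2] + B[2][2] = 1 + 7 = 8) = 3 (attained at k = 0)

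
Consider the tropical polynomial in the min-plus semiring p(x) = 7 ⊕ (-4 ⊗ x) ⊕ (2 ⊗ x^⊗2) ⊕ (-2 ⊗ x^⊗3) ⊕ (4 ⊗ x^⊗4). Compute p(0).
p(0) = -4

A tropical monomial a ⊗ x^⊗i evaluates to a + i · x. Evaluating each term at x = 0:
  Term 0 contributes 7 + 0 · 0 = 7
  Term 1 contributes -4 + 1 · 0 = -4
  Term 2 contributes 2 + 2 · 0 = 2
  Term 3 contributes -2 + 3 · 0 = -2
  Term 4 contributes 4 + 4 · 0 = 4
p(0) = ⊕ of these = min[7, -4, 2, -2, 4] = -4.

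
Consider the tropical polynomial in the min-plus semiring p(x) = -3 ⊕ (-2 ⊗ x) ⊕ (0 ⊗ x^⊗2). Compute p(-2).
p(-2) = -4

A tropical monomial a ⊗ x^⊗i evaluates to a + i · x. Evaluating each term at x = -2:
  Term 0 contributes -3 + 0 · -2 = -3
  Term 1 contributes -2 + 1 · -2 = -4
  Term 2 contributes 0 + 2 · -2 = -4
p(-2) = ⊕ of these = min[-3, -4, -4] = -4.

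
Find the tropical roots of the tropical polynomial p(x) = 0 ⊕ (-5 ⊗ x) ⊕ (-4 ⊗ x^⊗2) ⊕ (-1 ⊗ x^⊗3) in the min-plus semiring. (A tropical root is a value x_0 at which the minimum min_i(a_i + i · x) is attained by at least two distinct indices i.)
Roots: {-3, -1, 5}

Each tropical root is a break point of the lower envelope of the lines y = a_i + i · x (there are 4 lines, with slopes 0, 1, ..., 3). Only the lines that attain the minimum somewhere contribute to roots; other lines are dominated. Here the surviving (envelope) indices are i = 3, i = 2, i = 1, i = 0.
Intersections between consecutive envelope lines give the roots: for adjacent envelope indices i < j the intersection is x = (a_i − a_j) / (j − i). Reading off the sorted break points: {-3, -1, 5}.
Verification: at each break x_0, at least two indices attain the minimum of min_i(a_i + i · x_0).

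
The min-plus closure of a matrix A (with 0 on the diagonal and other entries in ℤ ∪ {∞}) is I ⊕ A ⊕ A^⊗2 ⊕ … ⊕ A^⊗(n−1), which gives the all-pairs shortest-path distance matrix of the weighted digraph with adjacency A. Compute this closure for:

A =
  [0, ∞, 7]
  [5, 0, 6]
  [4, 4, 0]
Closure =
  [0, 11, 7]
  [5, 0, 6]
  [4, 4, 0]

This is the Floyd-Warshall all-pairs shortest-path computation. For each intermediate vertex k = 0, 1, …, 2, update dist[i][j] ← min(dist[i][j], dist[i][k] + dist[k][j]). The final matrix gives, for each (i, j), the minimum total weight of any directed path from i to j (possibly empty when i = j).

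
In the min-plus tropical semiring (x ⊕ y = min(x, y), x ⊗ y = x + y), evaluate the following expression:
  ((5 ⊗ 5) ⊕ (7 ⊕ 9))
((5 ⊗ 5) ⊕ (7 ⊕ 9)) = 7

Expand innermost to outermost. Recall ⊕ takes the minimum of its arguments and ⊗ takes their sum. Working out the expression ((5 ⊗ 5) ⊕ (7 ⊕ 9)) gives 7.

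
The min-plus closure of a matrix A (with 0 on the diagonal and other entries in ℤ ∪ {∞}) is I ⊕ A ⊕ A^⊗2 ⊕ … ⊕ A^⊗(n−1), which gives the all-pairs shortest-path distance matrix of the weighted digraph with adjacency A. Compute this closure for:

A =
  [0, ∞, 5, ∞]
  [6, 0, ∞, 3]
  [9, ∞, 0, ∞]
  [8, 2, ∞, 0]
Closure =
  [0, ∞, 5, ∞]
  [6, 0, 11, 3]
  [9, ∞, 0, ∞]
  [8, 2, 13, 0]

This is the Floyd-Warshall all-pairs shortest-path computation. For each intermediate vertex k = 0, 1, …, 3, update dist[i][j] ← min(dist[i][j], dist[i][k] + dist[k][j]). The final matrix gives, for each (i, j), the minimum total weight of any directed path from i to j (possibly empty when i = j).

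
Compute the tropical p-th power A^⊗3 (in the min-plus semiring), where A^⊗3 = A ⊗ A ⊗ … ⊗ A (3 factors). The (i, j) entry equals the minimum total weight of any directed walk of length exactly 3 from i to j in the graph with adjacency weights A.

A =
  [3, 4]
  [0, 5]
A^⊗3 =
  [7, 8]
  [4, 7]

Each entry (A^⊗3)_ij equals the minimum over all length-3 walks i = v_0 → v_1 → … → v_3 = j of Σ_t A[v_t][v_{t+1}]. For example, for (i, j) = (0, 1) we minimise over 4 possible intermediate vertex sequences; the minimum is 8, attained along the walk 0 → 1 → 0 → 1.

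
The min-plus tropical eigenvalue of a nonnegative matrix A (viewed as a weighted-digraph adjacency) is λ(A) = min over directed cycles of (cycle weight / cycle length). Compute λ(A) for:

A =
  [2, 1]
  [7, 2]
λ(A) = 2

Enumerate directed cycles and compute their means (weight / length). Sample:
  cycle 0 → 0: weight = 2, length = 1, mean = 2/1 ≈ 2.000
  cycle 1 → 1: weight = 2, length = 1, mean = 2/1 ≈ 2.000
  cycle 0 → 1 → 0: weight = 8, length = 2, mean = 8/2 ≈ 4.000
  cycle 1 → 0 → 1: weight = 8, length = 2, mean = 8/2 ≈ 4.000
Minimum mean = 2.000, attained e.g. along the cycle 0 → 0 with weight 2 and length 1. So λ(A) = 2/1 = 2.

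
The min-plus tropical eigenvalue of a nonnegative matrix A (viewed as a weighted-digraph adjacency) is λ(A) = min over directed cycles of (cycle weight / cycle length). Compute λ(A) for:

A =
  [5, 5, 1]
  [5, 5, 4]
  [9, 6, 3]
λ(A) = 3

Enumerate directed cycles and compute their means (weight / length). Sample:
  cycle 0 → 0: weight = 5, length = 1, mean = 5/1 ≈ 5.000
  cycle 1 → 1: weight = 5, length = 1, mean = 5/1 ≈ 5.000
  cycle 2 → 2: weight = 3, length = 1, mean = 3/1 ≈ 3.000
  cycle 0 → 1 → 0: weight = 10, length = 2, mean = 10/2 ≈ 5.000
  cycle 0 → 2 → 0: weight = 10, length = 2, mean = 10/2 ≈ 5.000
  cycle 1 → 0 → 1: weight = 10, length = 2, mean = 10/2 ≈ 5.000
Minimum mean = 3.000, attained e.g. along the cycle 2 → 2 with weight 3 and length 1. So λ(A) = 3/1 = 3.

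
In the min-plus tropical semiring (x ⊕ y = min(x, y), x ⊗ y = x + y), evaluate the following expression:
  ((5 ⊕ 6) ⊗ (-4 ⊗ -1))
((5 ⊕ 6) ⊗ (-4 ⊗ -1)) = 0

Expand innermost to outermost. Recall ⊕ takes the minimum of its arguments and ⊗ takes their sum. Working out the expression ((5 ⊕ 6) ⊗ (-4 ⊗ -1)) gives 0.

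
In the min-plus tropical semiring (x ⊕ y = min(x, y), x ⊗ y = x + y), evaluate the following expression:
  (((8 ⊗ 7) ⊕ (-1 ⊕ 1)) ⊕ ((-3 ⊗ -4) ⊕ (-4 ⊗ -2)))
(((8 ⊗ 7) ⊕ (-1 ⊕ 1)) ⊕ ((-3 ⊗ -4) ⊕ (-4 ⊗ -2))) = -7

Expand innermost to outermost. Recall ⊕ takes the minimum of its arguments and ⊗ takes their sum. Working out the expression (((8 ⊗ 7) ⊕ (-1 ⊕ 1)) ⊕ ((-3 ⊗ -4) ⊕ (-4 ⊗ -2))) gives -7.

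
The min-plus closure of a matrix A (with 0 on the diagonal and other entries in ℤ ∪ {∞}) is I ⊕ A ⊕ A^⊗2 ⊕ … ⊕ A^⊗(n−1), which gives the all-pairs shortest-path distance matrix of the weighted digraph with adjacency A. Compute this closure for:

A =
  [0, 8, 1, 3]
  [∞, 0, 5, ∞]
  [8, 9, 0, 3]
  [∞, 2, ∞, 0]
Closure =
  [0, 5, 1, 3]
  [13, 0, 5, 8]
  [8, 5, 0, 3]
  [15, 2, 7, 0]

This is the Floyd-Warshall all-pairs shortest-path computation. For each intermediate vertex k = 0, 1, …, 3, update dist[i][j] ← min(dist[i][j], dist[i][k] + dist[k][j]). The final matrix gives, for each (i, j), the minimum total weight of any directed path from i to j (possibly empty when i = j).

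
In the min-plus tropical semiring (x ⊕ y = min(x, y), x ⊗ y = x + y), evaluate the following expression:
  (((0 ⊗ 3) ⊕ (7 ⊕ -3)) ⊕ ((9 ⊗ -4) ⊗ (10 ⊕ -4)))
(((0 ⊗ 3) ⊕ (7 ⊕ -3)) ⊕ ((9 ⊗ -4) ⊗ (10 ⊕ -4))) = -3

Expand innermost to outermost. Recall ⊕ takes the minimum of its arguments and ⊗ takes their sum. Working out the expression (((0 ⊗ 3) ⊕ (7 ⊕ -3)) ⊕ ((9 ⊗ -4) ⊗ (10 ⊕ -4))) gives -3.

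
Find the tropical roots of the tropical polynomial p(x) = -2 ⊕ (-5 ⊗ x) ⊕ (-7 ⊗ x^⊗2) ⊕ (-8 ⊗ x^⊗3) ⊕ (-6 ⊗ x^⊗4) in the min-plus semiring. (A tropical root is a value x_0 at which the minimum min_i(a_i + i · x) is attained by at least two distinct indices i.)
Roots: {-2, 1, 2, 3}

Each tropical root is a break point of the lower envelope of the lines y = a_i + i · x (there are 5 lines, with slopes 0, 1, ..., 4). Only the lines that attain the minimum somewhere contribute to roots; other lines are dominated. Here the surviving (envelope) indices are i = 4, i = 3, i = 2, i = 1, i = 0.
Intersections between consecutive envelope lines give the roots: for adjacent envelope indices i < j the intersection is x = (a_i − a_j) / (j − i). Reading off the sorted break points: {-2, 1, 2, 3}.
Verification: at each break x_0, at least two indices attain the minimum of min_i(a_i + i · x_0).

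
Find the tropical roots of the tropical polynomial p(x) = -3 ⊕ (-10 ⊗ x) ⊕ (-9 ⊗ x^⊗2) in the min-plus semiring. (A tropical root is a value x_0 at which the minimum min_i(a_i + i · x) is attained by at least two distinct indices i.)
Roots: {-1, 7}

Each tropical root is a break point of the lower envelope of the lines y = a_i + i · x (there are 3 lines, with slopes 0, 1, ..., 2). Only the lines that attain the minimum somewhere contribute to roots; other lines are dominated. Here the surviving (envelope) indices are i = 2, i = 1, i = 0.
Intersections between consecutive envelope lines give the roots: for adjacent envelope indices i < j the intersection is x = (a_i − a_j) / (j − i). Reading off the sorted break points: {-1, 7}.
Verification: at each break x_0, at least two indices attain the minimum of min_i(a_i + i · x_0).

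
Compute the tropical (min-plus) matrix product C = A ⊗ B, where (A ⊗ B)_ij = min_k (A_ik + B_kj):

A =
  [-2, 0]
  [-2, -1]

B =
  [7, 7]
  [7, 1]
A ⊗ B =
  [5, 1]
  [5, 0]

Apply the min-plus product entry-by-entry:
  C[0][0] = min over k of (A[0][0] + B[0][0] = -2 + 7 = 5, A[0][1] + B[1][0] = 0 + 7 = 7) = 5 (attained at k = 0)
  C[0][1] = min over k of (A[0][0] + B[0][1] = -2 + 7 = 5, A[0][1] + B[1][1] = 0 + 1 = 1) = 1 (attained at k = 1)
  C[1][0] = min over k of (A[1][0] + B[0][0] = -2 + 7 = 5, A[1][1] + B[1][0] = -1 + 7 = 6) = 5 (attained at k = 0)
  C[1][1] = min over k of (A[1][0] + B[0][1] = -2 + 7 = 5, A[1][1] + B[1][1] = -1 + 1 = 0) = 0 (attained at k = 1)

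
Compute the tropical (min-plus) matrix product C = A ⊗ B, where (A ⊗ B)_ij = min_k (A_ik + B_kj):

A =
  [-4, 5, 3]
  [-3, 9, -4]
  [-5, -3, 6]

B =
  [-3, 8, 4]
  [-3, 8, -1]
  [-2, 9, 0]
A ⊗ B =
  [-7, 4, 0]
  [-6, 5, -4]
  [-8, 3, -4]

Apply the min-plus product entry-by-entry:
  C[0][0] = min over k of (A[0][0] + B[0][0] = -4 + -3 = -7, A[0][1] + B[1][0] = 5 + -3 = 2, A[0][2] + B[2][0] = 3 + -2 = 1) = -7 (attained at k = 0)
  C[0][1] = min over k of (A[0][0] + B[0][1] = -4 + 8 = 4, A[0][1] + B[1][1] = 5 + 8 = 13, A[0][2] + B[2][1] = 3 + 9 = 12) = 4 (attained at k = 0)
  C[0][2] = min over k of (A[0][0] + B[0][2] = -4 + 4 = 0, A[0][1] + B[1][2] = 5 + -1 = 4, A[0][2] + B[2][2] = 3 + 0 = 3) = 0 (attained at k = 0)
  C[1][0] = min over k of (A[1][0] + B[0][0] = -3 + -3 = -6, A[1][1] + B[1][0] = 9 + -3 = 6, A[1][2] + B[2][0] = -4 + -2 = -6) = -6 (attained at k = 0)
  C[1][1] = min over k of (A[1][0] + B[0][1] = -3 + 8 = 5, A[1][1] + B[1][1] = 9 + 8 = 17, A[1][2] + B[2][1] = -4 + 9 = 5) = 5 (attained at k = 0)
  C[1][2] = min over k of (A[1][0] + B[0][2] = -3 + 4 = 1, A[1][1] + B[1][2] = 9 + -1 = 8, A[1][2] + B[2][2] = -4 + 0 = -4) = -4 (attained at k = 2)
  C[2][0] = min over k of (A[2][0] + B[0][0] = -5 + -3 = -8, A[2][1] + B[1][0] = -3 + -3 = -6, A[2][2] + B[2][0] = 6 + -2 = 4) = -8 (attained at k = 0)
  C[2][1] = min over k of (A[2][0] + B[0][1] = -5 + 8 = 3, A[2][1] + B[1][1] = -3 + 8 = 5, A[2][2] + B[2][1] = 6 + 9 = 15) = 3 (attained at k = 0)
  C[2][2] = min over k of (A[2][0] + B[0][2] = -5 + 4 = -1, A[2][1] + B[1][2] = -3 + -1 = -4, A[2][2] + B[2][2] = 6 + 0 = 6) = -4 (attained at k = 1)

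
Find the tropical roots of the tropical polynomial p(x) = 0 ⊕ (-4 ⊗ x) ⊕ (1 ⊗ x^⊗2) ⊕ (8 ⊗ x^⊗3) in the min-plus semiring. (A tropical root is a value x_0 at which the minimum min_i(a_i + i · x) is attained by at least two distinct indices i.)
Roots: {-7, -5, 4}

Each tropical root is a break point of the lower envelope of the lines y = a_i + i · x (there are 4 lines, with slopes 0, 1, ..., 3). Only the lines that attain the minimum somewhere contribute to roots; other lines are dominated. Here the surviving (envelope) indices are i = 3, i = 2, i = 1, i = 0.
Intersections between consecutive envelope lines give the roots: for adjacent envelope indices i < j the intersection is x = (a_i − a_j) / (j − i). Reading off the sorted break points: {-7, -5, 4}.
Verification: at each break x_0, at least two indices attain the minimum of min_i(a_i + i · x_0).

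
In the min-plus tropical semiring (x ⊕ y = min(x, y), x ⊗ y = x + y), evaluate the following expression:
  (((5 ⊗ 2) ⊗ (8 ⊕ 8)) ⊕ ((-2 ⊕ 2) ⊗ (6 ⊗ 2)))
(((5 ⊗ 2) ⊗ (8 ⊕ 8)) ⊕ ((-2 ⊕ 2) ⊗ (6 ⊗ 2))) = 6

Expand innermost to outermost. Recall ⊕ takes the minimum of its arguments and ⊗ takes their sum. Working out the expression (((5 ⊗ 2) ⊗ (8 ⊕ 8)) ⊕ ((-2 ⊕ 2) ⊗ (6 ⊗ 2))) gives 6.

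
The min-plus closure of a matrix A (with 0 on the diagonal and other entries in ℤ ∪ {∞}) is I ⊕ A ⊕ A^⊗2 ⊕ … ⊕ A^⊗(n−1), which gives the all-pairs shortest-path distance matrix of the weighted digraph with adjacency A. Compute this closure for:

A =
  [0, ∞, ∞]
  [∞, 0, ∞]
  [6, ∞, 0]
Closure =
  [0, ∞, ∞]
  [∞, 0, ∞]
  [6, ∞, 0]

This is the Floyd-Warshall all-pairs shortest-path computation. For each intermediate vertex k = 0, 1, …, 2, update dist[i][j] ← min(dist[i][j], dist[i][k] + dist[k][j]). The final matrix gives, for each (i, j), the minimum total weight of any directed path from i to j (possibly empty when i = j).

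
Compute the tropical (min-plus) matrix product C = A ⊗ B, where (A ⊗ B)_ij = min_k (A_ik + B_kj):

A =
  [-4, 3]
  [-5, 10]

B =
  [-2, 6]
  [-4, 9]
A ⊗ B =
  [-6, 2]
  [-7, 1]

Apply the min-plus product entry-by-entry:
  C[0][0] = min over k of (A[0][0] + B[0][0] = -4 + -2 = -6, A[0][1] + B[1][0] = 3 + -4 = -1) = -6 (attained at k = 0)
  C[0][1] = min over k of (A[0][0] + B[0][1] = -4 + 6 = 2, A[0][1] + B[1][1] = 3 + 9 = 12) = 2 (attained at k = 0)
  C[1][0] = min over k of (A[1][0] + B[0][0] = -5 + -2 = -7, A[1][1] + B[1][0] = 10 + -4 = 6) = -7 (attained at k = 0)
  C[1][1] = min over k of (A[1][0] + B[0][1] = -5 + 6 = 1, A[1][1] + B[1][1] = 10 + 9 = 19) = 1 (attained at k = 0)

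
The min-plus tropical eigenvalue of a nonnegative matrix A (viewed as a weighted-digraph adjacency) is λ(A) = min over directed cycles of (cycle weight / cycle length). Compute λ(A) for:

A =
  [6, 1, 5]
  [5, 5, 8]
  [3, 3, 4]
λ(A) = 3

Enumerate directed cycles and compute their means (weight / length). Sample:
  cycle 0 → 0: weight = 6, length = 1, mean = 6/1 ≈ 6.000
  cycle 1 → 1: weight = 5, length = 1, mean = 5/1 ≈ 5.000
  cycle 2 → 2: weight = 4, length = 1, mean = 4/1 ≈ 4.000
  cycle 0 → 1 → 0: weight = 6, length = 2, mean = 6/2 ≈ 3.000
  cycle 0 → 2 → 0: weight = 8, length = 2, mean = 8/2 ≈ 4.000
  cycle 1 → 0 → 1: weight = 6, length = 2, mean = 6/2 ≈ 3.000
Minimum mean = 3.000, attained e.g. along the cycle 0 → 1 → 0 with weight 6 and length 2. So λ(A) = 6/2 = 3.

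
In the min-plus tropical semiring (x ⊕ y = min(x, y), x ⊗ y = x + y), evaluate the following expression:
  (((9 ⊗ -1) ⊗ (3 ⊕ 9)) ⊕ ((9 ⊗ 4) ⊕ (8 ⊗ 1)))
(((9 ⊗ -1) ⊗ (3 ⊕ 9)) ⊕ ((9 ⊗ 4) ⊕ (8 ⊗ 1))) = 9

Expand innermost to outermost. Recall ⊕ takes the minimum of its arguments and ⊗ takes their sum. Working out the expression (((9 ⊗ -1) ⊗ (3 ⊕ 9)) ⊕ ((9 ⊗ 4) ⊕ (8 ⊗ 1))) gives 9.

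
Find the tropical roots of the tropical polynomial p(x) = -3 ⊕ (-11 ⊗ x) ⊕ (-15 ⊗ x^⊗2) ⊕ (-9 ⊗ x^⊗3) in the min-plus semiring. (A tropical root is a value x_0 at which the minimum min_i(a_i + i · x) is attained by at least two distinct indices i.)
Roots: {-6, 4, 8}

Each tropical root is a break point of the lower envelope of the lines y = a_i + i · x (there are 4 lines, with slopes 0, 1, ..., 3). Only the lines that attain the minimum somewhere contribute to roots; other lines are dominated. Here the surviving (envelope) indices are i = 3, i = 2, i = 1, i = 0.
Intersections between consecutive envelope lines give the roots: for adjacent envelope indices i < j the intersection is x = (a_i − a_j) / (j − i). Reading off the sorted break points: {-6, 4, 8}.
Verification: at each break x_0, at least two indices attain the minimum of min_i(a_i + i · x_0).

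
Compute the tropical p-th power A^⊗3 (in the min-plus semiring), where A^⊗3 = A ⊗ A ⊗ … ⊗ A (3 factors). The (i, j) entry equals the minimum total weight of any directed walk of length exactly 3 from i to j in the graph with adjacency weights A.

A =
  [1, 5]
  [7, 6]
A^⊗3 =
  [3, 7]
  [9, 13]

Each entry (A^⊗3)_ij equals the minimum over all length-3 walks i = v_0 → v_1 → … → v_3 = j of Σ_t A[v_t][v_{t+1}]. For example, for (i, j) = (0, 1) we minimise over 4 possible intermediate vertex sequences; the minimum is 7, attained along the walk 0 → 0 → 0 → 1.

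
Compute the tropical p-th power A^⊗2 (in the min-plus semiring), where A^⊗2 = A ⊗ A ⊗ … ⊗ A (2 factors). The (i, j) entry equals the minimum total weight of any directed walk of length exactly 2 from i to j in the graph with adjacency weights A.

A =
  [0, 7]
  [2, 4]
A^⊗2 =
  [0, 7]
  [2, 8]

Each entry (A^⊗2)_ij equals the minimum over all length-2 walks i = v_0 → v_1 → … → v_2 = j of Σ_t A[v_t][v_{t+1}]. For example, for (i, j) = (0, 1) we minimise over 2 possible intermediate vertex sequences; the minimum is 7, attained along the walk 0 → 0 → 1.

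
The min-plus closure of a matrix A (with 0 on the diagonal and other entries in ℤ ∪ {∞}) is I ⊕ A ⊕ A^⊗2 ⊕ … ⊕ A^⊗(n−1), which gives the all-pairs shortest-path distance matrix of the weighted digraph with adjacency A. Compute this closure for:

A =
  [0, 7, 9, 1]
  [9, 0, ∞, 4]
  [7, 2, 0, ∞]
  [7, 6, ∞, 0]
Closure =
  [0, 7, 9, 1]
  [9, 0, 18, 4]
  [7, 2, 0, 6]
  [7, 6, 16, 0]

This is the Floyd-Warshall all-pairs shortest-path computation. For each intermediate vertex k = 0, 1, …, 3, update dist[i][j] ← min(dist[i][j], dist[i][k] + dist[k][j]). The final matrix gives, for each (i, j), the minimum total weight of any directed path from i to j (possibly empty when i = j).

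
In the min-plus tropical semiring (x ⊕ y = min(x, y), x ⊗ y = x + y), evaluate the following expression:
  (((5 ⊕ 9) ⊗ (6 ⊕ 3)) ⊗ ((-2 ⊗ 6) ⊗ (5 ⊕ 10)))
(((5 ⊕ 9) ⊗ (6 ⊕ 3)) ⊗ ((-2 ⊗ 6) ⊗ (5 ⊕ 10))) = 17

Expand innermost to outermost. Recall ⊕ takes the minimum of its arguments and ⊗ takes their sum. Working out the expression (((5 ⊕ 9) ⊗ (6 ⊕ 3)) ⊗ ((-2 ⊗ 6) ⊗ (5 ⊕ 10))) gives 17.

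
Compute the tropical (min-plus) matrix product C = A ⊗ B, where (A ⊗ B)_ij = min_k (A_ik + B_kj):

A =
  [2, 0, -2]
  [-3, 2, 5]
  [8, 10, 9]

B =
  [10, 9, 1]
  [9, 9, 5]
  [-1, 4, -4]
A ⊗ B =
  [-3, 2, -6]
  [4, 6, -2]
  [8, 13, 5]

Apply the min-plus product entry-by-entry:
  C[0][0] = min over k of (A[0][0] + B[0][0] = 2 + 10 = 12, A[0][1] + B[1][0] = 0 + 9 = 9, A[0][2] + B[2][0] = -2 + -1 = -3) = -3 (attained at k = 2)
  C[0][1] = min over k of (A[0][0] + B[0][1] = 2 + 9 = 11, A[0][1] + B[1][1] = 0 + 9 = 9, A[0][2] + B[2][1] = -2 + 4 = 2) = 2 (attained at k = 2)
  C[0][2] = min over k of (A[0][0] + B[0][2] = 2 + 1 = 3, A[0][1] + B[1][2] = 0 + 5 = 5, A[0][2] + B[2][2] = -2 + -4 = -6) = -6 (attained at k = 2)
  C[1][0] = min over k of (A[1][0] + B[0][0] = -3 + 10 = 7, A[1][1] + B[1][0] = 2 + 9 = 11, A[1][2] + B[2][0] = 5 + -1 = 4) = 4 (attained at k = 2)
  C[1][1] = min over k of (A[1][0] + B[0][1] = -3 + 9 = 6, A[1][1] + B[1][1] = 2 + 9 = 11, A[1][2] + B[2][1] = 5 + 4 = 9) = 6 (attained at k = 0)
  C[1][2] = min over k of (A[1][0] + B[0][2] = -3 + 1 = -2, A[1][1] + B[1][2] = 2 + 5 = 7, A[1][2] + B[2][2] = 5 + -4 = 1) = -2 (attained at k = 0)
  C[2][0] = min over k of (A[2][0] + B[0][0] = 8 + 10 = 18, A[2][1] + B[1][0] = 10 + 9 = 19, A[2][2] + B[2][0] = 9 + -1 = 8) = 8 (attained at k = 2)
  C[2][1] = min over k of (A[2][0] + B[0][1] = 8 + 9 = 17, A[2][1] + B[1][1] = 10 + 9 = 19, A[2][2] + B[2][1] = 9 + 4 = 13) = 13 (attained at k = 2)
  C[2][2] = min over k of (A[2][0] + B[0][2] = 8 + 1 = 9, A[2][1] + B[1][2] = 10 + 5 = 15, A[2][2] + B[2][2] = 9 + -4 = 5) = 5 (attained at k = 2)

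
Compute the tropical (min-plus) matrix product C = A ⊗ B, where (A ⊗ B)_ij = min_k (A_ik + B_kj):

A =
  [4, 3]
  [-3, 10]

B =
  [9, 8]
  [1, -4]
A ⊗ B =
  [4, -1]
  [6, 5]

Apply the min-plus product entry-by-entry:
  C[0][0] = min over k of (A[0][0] + B[0][0] = 4 + 9 = 13, A[0][1] + B[1][0] = 3 + 1 = 4) = 4 (attained at k = 1)
  C[0][1] = min over k of (A[0][0] + B[0][1] = 4 + 8 = 12, A[0][1] + B[1][1] = 3 + -4 = -1) = -1 (attained at k = 1)
  C[1][0] = min over k of (A[1][0] + B[0][0] = -3 + 9 = 6, A[1][1] + B[1][0] = 10 + 1 = 11) = 6 (attained at k = 0)
  C[1][1] = min over k of (A[1][0] + B[0][1] = -3 + 8 = 5, A[1][1] + B[1][1] = 10 + -4 = 6) = 5 (attained at k = 0)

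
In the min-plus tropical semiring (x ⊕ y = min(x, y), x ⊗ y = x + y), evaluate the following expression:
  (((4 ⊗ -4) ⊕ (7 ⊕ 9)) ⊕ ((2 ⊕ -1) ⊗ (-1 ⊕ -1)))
(((4 ⊗ -4) ⊕ (7 ⊕ 9)) ⊕ ((2 ⊕ -1) ⊗ (-1 ⊕ -1))) = -2

Expand innermost to outermost. Recall ⊕ takes the minimum of its arguments and ⊗ takes their sum. Working out the expression (((4 ⊗ -4) ⊕ (7 ⊕ 9)) ⊕ ((2 ⊕ -1) ⊗ (-1 ⊕ -1))) gives -2.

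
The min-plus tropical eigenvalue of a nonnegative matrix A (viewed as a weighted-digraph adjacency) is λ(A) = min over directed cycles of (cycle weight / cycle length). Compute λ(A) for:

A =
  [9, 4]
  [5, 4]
λ(A) = 4

Enumerate directed cycles and compute their means (weight / length). Sample:
  cycle 0 → 0: weight = 9, length = 1, mean = 9/1 ≈ 9.000
  cycle 1 → 1: weight = 4, length = 1, mean = 4/1 ≈ 4.000
  cycle 0 → 1 → 0: weight = 9, length = 2, mean = 9/2 ≈ 4.500
  cycle 1 → 0 → 1: weight = 9, length = 2, mean = 9/2 ≈ 4.500
Minimum mean = 4.000, attained e.g. along the cycle 1 → 1 with weight 4 and length 1. So λ(A) = 4/1 = 4.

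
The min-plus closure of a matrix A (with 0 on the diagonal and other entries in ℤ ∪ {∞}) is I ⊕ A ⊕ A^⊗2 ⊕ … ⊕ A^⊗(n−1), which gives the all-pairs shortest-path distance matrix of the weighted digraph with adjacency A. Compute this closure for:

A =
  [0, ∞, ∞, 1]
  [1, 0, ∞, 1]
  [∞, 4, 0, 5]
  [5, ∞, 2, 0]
Closure =
  [0, 7, 3, 1]
  [1, 0, 3, 1]
  [5, 4, 0, 5]
  [5, 6, 2, 0]

This is the Floyd-Warshall all-pairs shortest-path computation. For each intermediate vertex k = 0, 1, …, 3, update dist[i][j] ← min(dist[i][j], dist[i][k] + dist[k][j]). The final matrix gives, for each (i, j), the minimum total weight of any directed path from i to j (possibly empty when i = j).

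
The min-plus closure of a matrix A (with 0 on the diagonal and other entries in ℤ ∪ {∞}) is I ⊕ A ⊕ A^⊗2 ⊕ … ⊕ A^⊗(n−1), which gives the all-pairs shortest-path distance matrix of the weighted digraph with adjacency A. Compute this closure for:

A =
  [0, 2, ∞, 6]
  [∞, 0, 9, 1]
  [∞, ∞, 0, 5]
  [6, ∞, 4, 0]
Closure =
  [0, 2, 7, 3]
  [7, 0, 5, 1]
  [11, 13, 0, 5]
  [6, 8, 4, 0]

This is the Floyd-Warshall all-pairs shortest-path computation. For each intermediate vertex k = 0, 1, …, 3, update dist[i][j] ← min(dist[i][j], dist[i][k] + dist[k][j]). The final matrix gives, for each (i, j), the minimum total weight of any directed path from i to j (possibly empty when i = j).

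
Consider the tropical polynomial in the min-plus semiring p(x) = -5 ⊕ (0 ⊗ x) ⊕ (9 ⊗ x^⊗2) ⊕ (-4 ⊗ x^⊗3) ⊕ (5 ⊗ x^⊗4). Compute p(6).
p(6) = -5

A tropical monomial a ⊗ x^⊗i evaluates to a + i · x. Evaluating each term at x = 6:
  Term 0 contributes -5 + 0 · 6 = -5
  Term 1 contributes 0 + 1 · 6 = 6
  Term 2 contributes 9 + 2 · 6 = 21
  Term 3 contributes -4 + 3 · 6 = 14
  Term 4 contributes 5 + 4 · 6 = 29
p(6) = ⊕ of these = min[-5, 6, 21, 14, 29] = -5.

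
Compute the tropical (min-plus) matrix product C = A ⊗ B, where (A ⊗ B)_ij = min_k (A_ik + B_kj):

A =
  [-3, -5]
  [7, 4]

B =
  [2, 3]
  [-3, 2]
A ⊗ B =
  [-8, -3]
  [1, 6]

Apply the min-plus product entry-by-entry:
  C[0][0] = min over k of (A[0][0] + B[0][0] = -3 + 2 = -1, A[0][1] + B[1][0] = -5 + -3 = -8) = -8 (attained at k = 1)
  C[0][1] = min over k of (A[0][0] + B[0][1] = -3 + 3 = 0, A[0][1] + B[1][1] = -5 + 2 = -3) = -3 (attained at k = 1)
  C[1][0] = min over k of (A[1][0] + B[0][0] = 7 + 2 = 9, A[1][1] + B[1][0] = 4 + -3 = 1) = 1 (attained at k = 1)
  C[1][1] = min over k of (A[1][0] + B[0][1] = 7 + 3 = 10, A[1][1] + B[1][1] = 4 + 2 = 6) = 6 (attained at k = 1)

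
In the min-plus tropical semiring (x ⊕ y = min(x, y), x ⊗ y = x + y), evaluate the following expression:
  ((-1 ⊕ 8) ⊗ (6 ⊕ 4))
((-1 ⊕ 8) ⊗ (6 ⊕ 4)) = 3

Expand innermost to outermost. Recall ⊕ takes the minimum of its arguments and ⊗ takes their sum. Working out the expression ((-1 ⊕ 8) ⊗ (6 ⊕ 4)) gives 3.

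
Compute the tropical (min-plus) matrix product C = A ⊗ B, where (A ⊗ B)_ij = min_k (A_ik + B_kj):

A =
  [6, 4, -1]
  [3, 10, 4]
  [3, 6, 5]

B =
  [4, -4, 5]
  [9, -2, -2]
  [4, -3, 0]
A ⊗ B =
  [3, -4, -1]
  [7, -1, 4]
  [7, -1, 4]

Apply the min-plus product entry-by-entry:
  C[0][0] = min over k of (A[0][0] + B[0][0] = 6 + 4 = 10, A[0][1] + B[1][0] = 4 + 9 = 13, A[0][2] + B[2][0] = -1 + 4 = 3) = 3 (attained at k = 2)
  C[0][1] = min over k of (A[0][0] + B[0][1] = 6 + -4 = 2, A[0][1] + B[1][1] = 4 + -2 = 2, A[0][2] + B[2][1] = -1 + -3 = -4) = -4 (attained at k = 2)
  C[0][2] = min over k of (A[0][0] + B[0][2] = 6 + 5 = 11, A[0][1] + B[1][2] = 4 + -2 = 2, A[0][2] + B[2][2] = -1 + 0 = -1) = -1 (attained at k = 2)
  C[1][0] = min over k of (A[1][0] + B[0][0] = 3 + 4 = 7, A[1][1] + B[1][0] = 10 + 9 = 19, A[1][2] + B[2][0] = 4 + 4 = 8) = 7 (attained at k = 0)
  C[1][1] = min over k of (A[1][0] + B[0][1] = 3 + -4 = -1, A[1][1] + B[1][1] = 10 + -2 = 8, A[1][2] + B[2][1] = 4 + -3 = 1) = -1 (attained at k = 0)
  C[1][2] = min over k of (A[1][0] + B[0][2] = 3 + 5 = 8, A[1][1] + B[1][2] = 10 + -2 = 8, A[1][2] + B[2][2] = 4 + 0 = 4) = 4 (attained at k = 2)
  C[2][0] = min over k of (A[2][0] + B[0][0] = 3 + 4 = 7, A[2][1] + B[1][0] = 6 + 9 = 15, A[2][2] + B[2][0] = 5 + 4 = 9) = 7 (attained at k = 0)
  C[2][1] = min over k of (A[2][0] + B[0][1] = 3 + -4 = -1, A[2][1] + B[1][1] = 6 + -2 = 4, A[2][2] + B[2][1] = 5 + -3 = 2) = -1 (attained at k = 0)
  C[2][2] = min over k of (A[2][0] + B[0][2] = 3 + 5 = 8, A[2][1] + B[1][2] = 6 + -2 = 4, A[2][2] + B[2][2] = 5 + 0 = 5) = 4 (attained at k = 1)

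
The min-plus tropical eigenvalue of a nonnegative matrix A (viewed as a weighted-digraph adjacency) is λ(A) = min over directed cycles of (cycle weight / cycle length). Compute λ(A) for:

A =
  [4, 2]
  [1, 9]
λ(A) = 3/2

Enumerate directed cycles and compute their means (weight / length). Sample:
  cycle 0 → 0: weight = 4, length = 1, mean = 4/1 ≈ 4.000
  cycle 1 → 1: weight = 9, length = 1, mean = 9/1 ≈ 9.000
  cycle 0 → 1 → 0: weight = 3, length = 2, mean = 3/2 ≈ 1.500
  cycle 1 → 0 → 1: weight = 3, length = 2, mean = 3/2 ≈ 1.500
Minimum mean = 1.500, attained e.g. along the cycle 0 → 1 → 0 with weight 3 and length 2. So λ(A) = 3/2 = 3/2.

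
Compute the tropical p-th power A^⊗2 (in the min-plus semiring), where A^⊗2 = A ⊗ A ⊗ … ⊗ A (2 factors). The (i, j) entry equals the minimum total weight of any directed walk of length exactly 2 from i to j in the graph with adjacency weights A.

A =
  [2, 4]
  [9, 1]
A^⊗2 =
  [4, 5]
  [10, 2]

Each entry (A^⊗2)_ij equals the minimum over all length-2 walks i = v_0 → v_1 → … → v_2 = j of Σ_t A[v_t][v_{t+1}]. For example, for (i, j) = (0, 1) we minimise over 2 possible intermediate vertex sequences; the minimum is 5, attained along the walk 0 → 1 → 1.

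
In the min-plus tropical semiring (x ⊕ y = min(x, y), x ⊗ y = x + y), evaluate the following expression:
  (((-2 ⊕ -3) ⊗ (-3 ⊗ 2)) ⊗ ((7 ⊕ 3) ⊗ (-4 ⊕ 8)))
(((-2 ⊕ -3) ⊗ (-3 ⊗ 2)) ⊗ ((7 ⊕ 3) ⊗ (-4 ⊕ 8))) = -5

Expand innermost to outermost. Recall ⊕ takes the minimum of its arguments and ⊗ takes their sum. Working out the expression (((-2 ⊕ -3) ⊗ (-3 ⊗ 2)) ⊗ ((7 ⊕ 3) ⊗ (-4 ⊕ 8))) gives -5.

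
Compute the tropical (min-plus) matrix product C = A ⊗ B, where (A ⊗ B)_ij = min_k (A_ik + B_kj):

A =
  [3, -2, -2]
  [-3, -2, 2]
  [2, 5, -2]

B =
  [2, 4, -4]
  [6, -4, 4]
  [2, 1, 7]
A ⊗ B =
  [0, -6, -1]
  [-1, -6, -7]
  [0, -1, -2]

Apply the min-plus product entry-by-entry:
  C[0][0] = min over k of (A[0][0] + B[0][0] = 3 + 2 = 5, A[0][1] + B[1][0] = -2 + 6 = 4, A[0][2] + B[2][0] = -2 + 2 = 0) = 0 (attained at k = 2)
  C[0][1] = min over k of (A[0][0] + B[0][1] = 3 + 4 = 7, A[0][1] + B[1][1] = -2 + -4 = -6, A[0][2] + B[2][1] = -2 + 1 = -1) = -6 (attained at k = 1)
  C[0][2] = min over k of (A[0][0] + B[0][2] = 3 + -4 = -1, A[0][1] + B[1][2] = -2 + 4 = 2, A[0][2] + B[2][2] = -2 + 7 = 5) = -1 (attained at k = 0)
  C[1][0] = min over k of (A[1][0] + B[0][0] = -3 + 2 = -1, A[1][1] + B[1][0] = -2 + 6 = 4, A[1][2] + B[2][0] = 2 + 2 = 4) = -1 (attained at k = 0)
  C[1][1] = min over k of (A[1][0] + B[0][1] = -3 + 4 = 1, A[1][1] + B[1][1] = -2 + -4 = -6, A[1][2] + B[2][1] = 2 + 1 = 3) = -6 (attained at k = 1)
  C[1][2] = min over k of (A[1][0] + B[0][2] = -3 + -4 = -7, A[1][1] + B[1][2] = -2 + 4 = 2, A[1][2] + B[2][2] = 2 + 7 = 9) = -7 (attained at k = 0)
  C[2][0] = min over k of (A[2][0] + B[0][0] = 2 + 2 = 4, A[2][1] + B[1][0] = 5 + 6 = 11, A[2][2] + B[2][0] = -2 + 2 = 0) = 0 (attained at k = 2)
  C[2][1] = min over k of (A[2][0] + B[0][1] = 2 + 4 = 6, A[2][1] + B[1][1] = 5 + -4 = 1, A[2][2] + B[2][1] = -2 + 1 = -1) = -1 (attained at k = 2)
  C[2][2] = min over k of (A[2][0] + B[0][2] = 2 + -4 = -2, A[2][1] + B[1][2] = 5 + 4 = 9, A[2][2] + B[2][2] = -2 + 7 = 5) = -2 (attained at k = 0)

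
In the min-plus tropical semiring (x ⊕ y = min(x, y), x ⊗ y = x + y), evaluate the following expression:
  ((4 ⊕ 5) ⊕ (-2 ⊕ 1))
((4 ⊕ 5) ⊕ (-2 ⊕ 1)) = -2

Expand innermost to outermost. Recall ⊕ takes the minimum of its arguments and ⊗ takes their sum. Working out the expression ((4 ⊕ 5) ⊕ (-2 ⊕ 1)) gives -2.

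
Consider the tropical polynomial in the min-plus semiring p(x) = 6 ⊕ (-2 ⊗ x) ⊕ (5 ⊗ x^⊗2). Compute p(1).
p(1) = -1

A tropical monomial a ⊗ x^⊗i evaluates to a + i · x. Evaluating each term at x = 1:
  Term 0 contributes 6 + 0 · 1 = 6
  Term 1 contributes -2 + 1 · 1 = -1
  Term 2 contributes 5 + 2 · 1 = 7
p(1) = ⊕ of these = min[6, -1, 7] = -1.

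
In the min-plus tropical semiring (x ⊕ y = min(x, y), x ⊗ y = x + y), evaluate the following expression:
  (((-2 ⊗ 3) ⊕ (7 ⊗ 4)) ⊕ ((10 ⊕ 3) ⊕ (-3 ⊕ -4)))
(((-2 ⊗ 3) ⊕ (7 ⊗ 4)) ⊕ ((10 ⊕ 3) ⊕ (-3 ⊕ -4))) = -4

Expand innermost to outermost. Recall ⊕ takes the minimum of its arguments and ⊗ takes their sum. Working out the expression (((-2 ⊗ 3) ⊕ (7 ⊗ 4)) ⊕ ((10 ⊕ 3) ⊕ (-3 ⊕ -4))) gives -4.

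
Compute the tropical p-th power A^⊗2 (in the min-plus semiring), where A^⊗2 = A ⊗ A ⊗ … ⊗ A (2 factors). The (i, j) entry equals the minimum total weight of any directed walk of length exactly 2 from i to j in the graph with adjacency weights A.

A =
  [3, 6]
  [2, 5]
A^⊗2 =
  [6, 9]
  [5, 8]

Each entry (A^⊗2)_ij equals the minimum over all length-2 walks i = v_0 → v_1 → … → v_2 = j of Σ_t A[v_t][v_{t+1}]. For example, for (i, j) = (0, 1) we minimise over 2 possible intermediate vertex sequences; the minimum is 9, attained along the walk 0 → 0 → 1.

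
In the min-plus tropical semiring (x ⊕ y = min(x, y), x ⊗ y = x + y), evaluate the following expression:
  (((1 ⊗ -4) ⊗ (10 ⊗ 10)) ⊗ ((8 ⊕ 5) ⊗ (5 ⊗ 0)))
(((1 ⊗ -4) ⊗ (10 ⊗ 10)) ⊗ ((8 ⊕ 5) ⊗ (5 ⊗ 0))) = 27

Expand innermost to outermost. Recall ⊕ takes the minimum of its arguments and ⊗ takes their sum. Working out the expression (((1 ⊗ -4) ⊗ (10 ⊗ 10)) ⊗ ((8 ⊕ 5) ⊗ (5 ⊗ 0))) gives 27.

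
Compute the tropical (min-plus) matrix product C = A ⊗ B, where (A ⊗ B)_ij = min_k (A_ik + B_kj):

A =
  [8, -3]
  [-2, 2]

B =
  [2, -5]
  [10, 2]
A ⊗ B =
  [7, -1]
  [0, -7]

Apply the min-plus product entry-by-entry:
  C[0][0] = min over k of (A[0][0] + B[0][0] = 8 + 2 = 10, A[0][1] + B[1][0] = -3 + 10 = 7) = 7 (attained at k = 1)
  C[0][1] = min over k of (A[0][0] + B[0][1] = 8 + -5 = 3, A[0][1] + B[1][1] = -3 + 2 = -1) = -1 (attained at k = 1)
  C[1][0] = min over k of (A[1][0] + B[0][0] = -2 + 2 = 0, A[1][1] + B[1][0] = 2 + 10 = 12) = 0 (attained at k = 0)
  C[1][1] = min over k of (A[1][0] + B[0][1] = -2 + -5 = -7, A[1][1] + B[1][1] = 2 + 2 = 4) = -7 (attained at k = 0)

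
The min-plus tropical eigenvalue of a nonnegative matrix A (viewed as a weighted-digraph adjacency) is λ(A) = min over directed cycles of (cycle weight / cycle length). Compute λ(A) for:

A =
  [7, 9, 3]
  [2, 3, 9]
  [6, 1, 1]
λ(A) = 1

Enumerate directed cycles and compute their means (weight / length). Sample:
  cycle 0 → 0: weight = 7, length = 1, mean = 7/1 ≈ 7.000
  cycle 1 → 1: weight = 3, length = 1, mean = 3/1 ≈ 3.000
  cycle 2 → 2: weight = 1, length = 1, mean = 1/1 ≈ 1.000
  cycle 0 → 1 → 0: weight = 11, length = 2, mean = 11/2 ≈ 5.500
  cycle 0 → 2 → 0: weight = 9, length = 2, mean = 9/2 ≈ 4.500
  cycle 1 → 0 → 1: weight = 11, length = 2, mean = 11/2 ≈ 5.500
Minimum mean = 1.000, attained e.g. along the cycle 2 → 2 with weight 1 and length 1. So λ(A) = 1/1 = 1.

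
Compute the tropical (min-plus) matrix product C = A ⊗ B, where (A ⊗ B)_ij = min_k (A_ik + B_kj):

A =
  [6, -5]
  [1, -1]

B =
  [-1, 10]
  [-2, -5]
A ⊗ B =
  [-7, -10]
  [-3, -6]

Apply the min-plus product entry-by-entry:
  C[0][0] = min over k of (A[0][0] + B[0][0] = 6 + -1 = 5, A[0][1] + B[1][0] = -5 + -2 = -7) = -7 (attained at k = 1)
  C[0][1] = min over k of (A[0][0] + B[0][1] = 6 + 10 = 16, A[0][1] + B[1][1] = -5 + -5 = -10) = -10 (attained at k = 1)
  C[1][0] = min over k of (A[1][0] + B[0][0] = 1 + -1 = 0, A[1][1] + B[1][0] = -1 + -2 = -3) = -3 (attained at k = 1)
  C[1][1] = min over k of (A[1][0] + B[0][1] = 1 + 10 = 11, A[1][1] + B[1][1] = -1 + -5 = -6) = -6 (attained at k = 1)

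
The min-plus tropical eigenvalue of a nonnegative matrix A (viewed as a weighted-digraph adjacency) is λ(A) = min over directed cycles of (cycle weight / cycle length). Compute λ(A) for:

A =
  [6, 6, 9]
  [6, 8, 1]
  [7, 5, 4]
λ(A) = 3

Enumerate directed cycles and compute their means (weight / length). Sample:
  cycle 0 → 0: weight = 6, length = 1, mean = 6/1 ≈ 6.000
  cycle 1 → 1: weight = 8, length = 1, mean = 8/1 ≈ 8.000
  cycle 2 → 2: weight = 4, length = 1, mean = 4/1 ≈ 4.000
  cycle 0 → 1 → 0: weight = 12, length = 2, mean = 12/2 ≈ 6.000
  cycle 0 → 2 → 0: weight = 16, length = 2, mean = 16/2 ≈ 8.000
  cycle 1 → 0 → 1: weight = 12, length = 2, mean = 12/2 ≈ 6.000
Minimum mean = 3.000, attained e.g. along the cycle 1 → 2 → 1 with weight 6 and length 2. So λ(A) = 6/2 = 3.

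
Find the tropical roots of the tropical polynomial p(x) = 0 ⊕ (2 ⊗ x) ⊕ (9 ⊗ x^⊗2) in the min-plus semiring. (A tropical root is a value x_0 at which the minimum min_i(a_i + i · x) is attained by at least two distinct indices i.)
Roots: {-7, -2}

Each tropical root is a break point of the lower envelope of the lines y = a_i + i · x (there are 3 lines, with slopes 0, 1, ..., 2). Only the lines that attain the minimum somewhere contribute to roots; other lines are dominated. Here the surviving (envelope) indices are i = 2, i = 1, i = 0.
Intersections between consecutive envelope lines give the roots: for adjacent envelope indices i < j the intersection is x = (a_i − a_j) / (j − i). Reading off the sorted break points: {-7, -2}.
Verification: at each break x_0, at least two indices attain the minimum of min_i(a_i + i · x_0).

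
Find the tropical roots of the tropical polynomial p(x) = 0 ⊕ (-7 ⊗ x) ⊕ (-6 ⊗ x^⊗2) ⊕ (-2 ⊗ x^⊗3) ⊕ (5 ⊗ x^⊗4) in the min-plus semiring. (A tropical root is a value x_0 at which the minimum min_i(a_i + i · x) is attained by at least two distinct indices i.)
Roots: {-7, -4, -1, 7}

Each tropical root is a break point of the lower envelope of the lines y = a_i + i · x (there are 5 lines, with slopes 0, 1, ..., 4). Only the lines that attain the minimum somewhere contribute to roots; other lines are dominated. Here the surviving (envelope) indices are i = 4, i = 3, i = 2, i = 1, i = 0.
Intersections between consecutive envelope lines give the roots: for adjacent envelope indices i < j the intersection is x = (a_i − a_j) / (j − i). Reading off the sorted break points: {-7, -4, -1, 7}.
Verification: at each break x_0, at least two indices attain the minimum of min_i(a_i + i · x_0).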